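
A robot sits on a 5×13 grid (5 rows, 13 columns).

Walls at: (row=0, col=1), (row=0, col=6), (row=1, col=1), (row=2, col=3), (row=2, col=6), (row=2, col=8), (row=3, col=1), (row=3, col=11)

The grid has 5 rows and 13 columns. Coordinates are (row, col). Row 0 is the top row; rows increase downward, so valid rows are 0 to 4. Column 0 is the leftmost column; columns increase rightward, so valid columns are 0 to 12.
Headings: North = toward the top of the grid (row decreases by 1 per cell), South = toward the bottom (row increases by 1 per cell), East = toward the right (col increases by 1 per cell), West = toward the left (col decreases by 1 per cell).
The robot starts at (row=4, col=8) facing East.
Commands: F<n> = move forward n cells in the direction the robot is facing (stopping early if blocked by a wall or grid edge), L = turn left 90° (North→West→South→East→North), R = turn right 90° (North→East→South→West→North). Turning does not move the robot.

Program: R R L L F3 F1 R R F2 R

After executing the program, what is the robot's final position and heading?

Answer: Final position: (row=4, col=10), facing North

Derivation:
Start: (row=4, col=8), facing East
  R: turn right, now facing South
  R: turn right, now facing West
  L: turn left, now facing South
  L: turn left, now facing East
  F3: move forward 3, now at (row=4, col=11)
  F1: move forward 1, now at (row=4, col=12)
  R: turn right, now facing South
  R: turn right, now facing West
  F2: move forward 2, now at (row=4, col=10)
  R: turn right, now facing North
Final: (row=4, col=10), facing North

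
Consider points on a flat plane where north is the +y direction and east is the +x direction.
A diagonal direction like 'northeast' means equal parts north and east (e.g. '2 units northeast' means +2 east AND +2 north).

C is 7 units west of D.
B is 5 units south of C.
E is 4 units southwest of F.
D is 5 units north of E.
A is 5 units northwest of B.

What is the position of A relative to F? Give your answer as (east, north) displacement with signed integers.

Place F at the origin (east=0, north=0).
  E is 4 units southwest of F: delta (east=-4, north=-4); E at (east=-4, north=-4).
  D is 5 units north of E: delta (east=+0, north=+5); D at (east=-4, north=1).
  C is 7 units west of D: delta (east=-7, north=+0); C at (east=-11, north=1).
  B is 5 units south of C: delta (east=+0, north=-5); B at (east=-11, north=-4).
  A is 5 units northwest of B: delta (east=-5, north=+5); A at (east=-16, north=1).
Therefore A relative to F: (east=-16, north=1).

Answer: A is at (east=-16, north=1) relative to F.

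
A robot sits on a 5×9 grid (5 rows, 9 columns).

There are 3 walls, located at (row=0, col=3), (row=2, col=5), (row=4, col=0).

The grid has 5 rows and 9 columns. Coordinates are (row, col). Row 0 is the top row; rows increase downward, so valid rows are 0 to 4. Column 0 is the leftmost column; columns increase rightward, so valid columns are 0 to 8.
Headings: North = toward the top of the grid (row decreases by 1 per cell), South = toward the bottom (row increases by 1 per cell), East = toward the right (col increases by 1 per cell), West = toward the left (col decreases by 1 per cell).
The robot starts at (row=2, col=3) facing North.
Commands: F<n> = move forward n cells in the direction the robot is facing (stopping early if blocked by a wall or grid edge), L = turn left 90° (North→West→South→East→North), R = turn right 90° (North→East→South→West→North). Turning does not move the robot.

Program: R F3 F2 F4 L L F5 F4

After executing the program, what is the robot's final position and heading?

Answer: Final position: (row=2, col=0), facing West

Derivation:
Start: (row=2, col=3), facing North
  R: turn right, now facing East
  F3: move forward 1/3 (blocked), now at (row=2, col=4)
  F2: move forward 0/2 (blocked), now at (row=2, col=4)
  F4: move forward 0/4 (blocked), now at (row=2, col=4)
  L: turn left, now facing North
  L: turn left, now facing West
  F5: move forward 4/5 (blocked), now at (row=2, col=0)
  F4: move forward 0/4 (blocked), now at (row=2, col=0)
Final: (row=2, col=0), facing West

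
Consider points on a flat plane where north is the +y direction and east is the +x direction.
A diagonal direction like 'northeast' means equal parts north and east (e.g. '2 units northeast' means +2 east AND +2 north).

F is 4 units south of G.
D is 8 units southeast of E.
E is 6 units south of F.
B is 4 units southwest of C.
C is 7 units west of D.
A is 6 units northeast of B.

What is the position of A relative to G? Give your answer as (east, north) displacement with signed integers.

Answer: A is at (east=3, north=-16) relative to G.

Derivation:
Place G at the origin (east=0, north=0).
  F is 4 units south of G: delta (east=+0, north=-4); F at (east=0, north=-4).
  E is 6 units south of F: delta (east=+0, north=-6); E at (east=0, north=-10).
  D is 8 units southeast of E: delta (east=+8, north=-8); D at (east=8, north=-18).
  C is 7 units west of D: delta (east=-7, north=+0); C at (east=1, north=-18).
  B is 4 units southwest of C: delta (east=-4, north=-4); B at (east=-3, north=-22).
  A is 6 units northeast of B: delta (east=+6, north=+6); A at (east=3, north=-16).
Therefore A relative to G: (east=3, north=-16).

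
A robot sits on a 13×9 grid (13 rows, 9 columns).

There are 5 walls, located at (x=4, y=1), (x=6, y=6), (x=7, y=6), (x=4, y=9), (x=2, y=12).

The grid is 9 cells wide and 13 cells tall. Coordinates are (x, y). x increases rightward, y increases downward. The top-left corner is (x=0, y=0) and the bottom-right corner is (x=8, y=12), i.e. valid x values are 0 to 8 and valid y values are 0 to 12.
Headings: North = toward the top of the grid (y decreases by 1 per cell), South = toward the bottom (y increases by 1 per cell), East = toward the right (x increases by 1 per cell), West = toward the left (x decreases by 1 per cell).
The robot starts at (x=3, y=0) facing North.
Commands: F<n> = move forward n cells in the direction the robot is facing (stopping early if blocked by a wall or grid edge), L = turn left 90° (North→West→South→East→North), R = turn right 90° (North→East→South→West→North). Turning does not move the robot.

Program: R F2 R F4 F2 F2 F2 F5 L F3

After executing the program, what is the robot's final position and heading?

Start: (x=3, y=0), facing North
  R: turn right, now facing East
  F2: move forward 2, now at (x=5, y=0)
  R: turn right, now facing South
  F4: move forward 4, now at (x=5, y=4)
  F2: move forward 2, now at (x=5, y=6)
  F2: move forward 2, now at (x=5, y=8)
  F2: move forward 2, now at (x=5, y=10)
  F5: move forward 2/5 (blocked), now at (x=5, y=12)
  L: turn left, now facing East
  F3: move forward 3, now at (x=8, y=12)
Final: (x=8, y=12), facing East

Answer: Final position: (x=8, y=12), facing East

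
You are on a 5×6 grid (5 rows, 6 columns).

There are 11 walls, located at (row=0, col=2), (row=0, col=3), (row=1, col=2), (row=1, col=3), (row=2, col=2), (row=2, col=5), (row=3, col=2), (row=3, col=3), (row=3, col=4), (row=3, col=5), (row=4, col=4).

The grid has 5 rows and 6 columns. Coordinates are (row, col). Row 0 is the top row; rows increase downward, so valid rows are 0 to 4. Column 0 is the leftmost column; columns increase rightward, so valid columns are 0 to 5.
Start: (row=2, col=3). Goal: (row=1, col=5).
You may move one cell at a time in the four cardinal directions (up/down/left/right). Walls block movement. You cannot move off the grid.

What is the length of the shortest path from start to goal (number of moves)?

Answer: Shortest path length: 3

Derivation:
BFS from (row=2, col=3) until reaching (row=1, col=5):
  Distance 0: (row=2, col=3)
  Distance 1: (row=2, col=4)
  Distance 2: (row=1, col=4)
  Distance 3: (row=0, col=4), (row=1, col=5)  <- goal reached here
One shortest path (3 moves): (row=2, col=3) -> (row=2, col=4) -> (row=1, col=4) -> (row=1, col=5)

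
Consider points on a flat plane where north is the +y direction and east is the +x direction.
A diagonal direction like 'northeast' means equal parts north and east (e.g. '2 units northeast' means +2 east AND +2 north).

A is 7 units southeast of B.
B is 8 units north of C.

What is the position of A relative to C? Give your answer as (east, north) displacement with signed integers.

Answer: A is at (east=7, north=1) relative to C.

Derivation:
Place C at the origin (east=0, north=0).
  B is 8 units north of C: delta (east=+0, north=+8); B at (east=0, north=8).
  A is 7 units southeast of B: delta (east=+7, north=-7); A at (east=7, north=1).
Therefore A relative to C: (east=7, north=1).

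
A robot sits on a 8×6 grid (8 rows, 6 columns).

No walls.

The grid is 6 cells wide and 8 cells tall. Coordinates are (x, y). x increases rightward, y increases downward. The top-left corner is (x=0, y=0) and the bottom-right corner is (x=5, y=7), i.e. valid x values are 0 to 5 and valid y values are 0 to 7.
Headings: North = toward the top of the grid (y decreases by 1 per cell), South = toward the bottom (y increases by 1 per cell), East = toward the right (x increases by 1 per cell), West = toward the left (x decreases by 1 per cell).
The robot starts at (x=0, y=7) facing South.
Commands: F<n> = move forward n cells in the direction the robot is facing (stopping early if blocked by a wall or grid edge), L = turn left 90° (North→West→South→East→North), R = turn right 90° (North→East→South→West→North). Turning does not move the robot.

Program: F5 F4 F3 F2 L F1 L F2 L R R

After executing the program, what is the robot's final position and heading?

Start: (x=0, y=7), facing South
  F5: move forward 0/5 (blocked), now at (x=0, y=7)
  F4: move forward 0/4 (blocked), now at (x=0, y=7)
  F3: move forward 0/3 (blocked), now at (x=0, y=7)
  F2: move forward 0/2 (blocked), now at (x=0, y=7)
  L: turn left, now facing East
  F1: move forward 1, now at (x=1, y=7)
  L: turn left, now facing North
  F2: move forward 2, now at (x=1, y=5)
  L: turn left, now facing West
  R: turn right, now facing North
  R: turn right, now facing East
Final: (x=1, y=5), facing East

Answer: Final position: (x=1, y=5), facing East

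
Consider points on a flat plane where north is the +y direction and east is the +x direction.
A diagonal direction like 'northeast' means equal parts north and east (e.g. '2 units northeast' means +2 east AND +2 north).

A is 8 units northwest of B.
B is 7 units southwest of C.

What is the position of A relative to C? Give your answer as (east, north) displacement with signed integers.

Answer: A is at (east=-15, north=1) relative to C.

Derivation:
Place C at the origin (east=0, north=0).
  B is 7 units southwest of C: delta (east=-7, north=-7); B at (east=-7, north=-7).
  A is 8 units northwest of B: delta (east=-8, north=+8); A at (east=-15, north=1).
Therefore A relative to C: (east=-15, north=1).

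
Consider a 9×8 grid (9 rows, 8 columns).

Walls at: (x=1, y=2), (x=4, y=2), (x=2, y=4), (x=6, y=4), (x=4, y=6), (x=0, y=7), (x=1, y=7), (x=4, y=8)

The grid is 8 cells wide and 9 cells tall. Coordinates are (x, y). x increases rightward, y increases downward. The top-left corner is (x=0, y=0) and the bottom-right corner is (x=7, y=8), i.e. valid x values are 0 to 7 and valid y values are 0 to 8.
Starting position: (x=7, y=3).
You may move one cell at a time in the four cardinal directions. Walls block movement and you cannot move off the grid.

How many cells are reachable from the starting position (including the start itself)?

Answer: Reachable cells: 64

Derivation:
BFS flood-fill from (x=7, y=3):
  Distance 0: (x=7, y=3)
  Distance 1: (x=7, y=2), (x=6, y=3), (x=7, y=4)
  Distance 2: (x=7, y=1), (x=6, y=2), (x=5, y=3), (x=7, y=5)
  Distance 3: (x=7, y=0), (x=6, y=1), (x=5, y=2), (x=4, y=3), (x=5, y=4), (x=6, y=5), (x=7, y=6)
  Distance 4: (x=6, y=0), (x=5, y=1), (x=3, y=3), (x=4, y=4), (x=5, y=5), (x=6, y=6), (x=7, y=7)
  Distance 5: (x=5, y=0), (x=4, y=1), (x=3, y=2), (x=2, y=3), (x=3, y=4), (x=4, y=5), (x=5, y=6), (x=6, y=7), (x=7, y=8)
  Distance 6: (x=4, y=0), (x=3, y=1), (x=2, y=2), (x=1, y=3), (x=3, y=5), (x=5, y=7), (x=6, y=8)
  Distance 7: (x=3, y=0), (x=2, y=1), (x=0, y=3), (x=1, y=4), (x=2, y=5), (x=3, y=6), (x=4, y=7), (x=5, y=8)
  Distance 8: (x=2, y=0), (x=1, y=1), (x=0, y=2), (x=0, y=4), (x=1, y=5), (x=2, y=6), (x=3, y=7)
  Distance 9: (x=1, y=0), (x=0, y=1), (x=0, y=5), (x=1, y=6), (x=2, y=7), (x=3, y=8)
  Distance 10: (x=0, y=0), (x=0, y=6), (x=2, y=8)
  Distance 11: (x=1, y=8)
  Distance 12: (x=0, y=8)
Total reachable: 64 (grid has 64 open cells total)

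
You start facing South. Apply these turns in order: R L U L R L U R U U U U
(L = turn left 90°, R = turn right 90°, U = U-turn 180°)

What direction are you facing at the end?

Start: South
  R (right (90° clockwise)) -> West
  L (left (90° counter-clockwise)) -> South
  U (U-turn (180°)) -> North
  L (left (90° counter-clockwise)) -> West
  R (right (90° clockwise)) -> North
  L (left (90° counter-clockwise)) -> West
  U (U-turn (180°)) -> East
  R (right (90° clockwise)) -> South
  U (U-turn (180°)) -> North
  U (U-turn (180°)) -> South
  U (U-turn (180°)) -> North
  U (U-turn (180°)) -> South
Final: South

Answer: Final heading: South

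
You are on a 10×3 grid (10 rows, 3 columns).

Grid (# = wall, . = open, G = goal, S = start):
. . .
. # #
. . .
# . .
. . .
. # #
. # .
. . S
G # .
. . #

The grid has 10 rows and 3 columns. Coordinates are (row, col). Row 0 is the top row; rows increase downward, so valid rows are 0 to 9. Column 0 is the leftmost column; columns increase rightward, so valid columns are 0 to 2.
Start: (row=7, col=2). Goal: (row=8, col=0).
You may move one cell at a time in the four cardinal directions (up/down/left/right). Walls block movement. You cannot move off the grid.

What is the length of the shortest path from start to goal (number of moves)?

Answer: Shortest path length: 3

Derivation:
BFS from (row=7, col=2) until reaching (row=8, col=0):
  Distance 0: (row=7, col=2)
  Distance 1: (row=6, col=2), (row=7, col=1), (row=8, col=2)
  Distance 2: (row=7, col=0)
  Distance 3: (row=6, col=0), (row=8, col=0)  <- goal reached here
One shortest path (3 moves): (row=7, col=2) -> (row=7, col=1) -> (row=7, col=0) -> (row=8, col=0)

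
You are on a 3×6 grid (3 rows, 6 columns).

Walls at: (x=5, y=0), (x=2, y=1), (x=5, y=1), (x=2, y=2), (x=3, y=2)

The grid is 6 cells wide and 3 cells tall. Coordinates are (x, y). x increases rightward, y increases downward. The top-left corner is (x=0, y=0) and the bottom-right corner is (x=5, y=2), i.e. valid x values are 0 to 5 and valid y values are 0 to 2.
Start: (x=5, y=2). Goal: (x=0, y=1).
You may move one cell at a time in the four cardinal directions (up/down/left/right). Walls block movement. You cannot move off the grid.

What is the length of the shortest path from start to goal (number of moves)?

BFS from (x=5, y=2) until reaching (x=0, y=1):
  Distance 0: (x=5, y=2)
  Distance 1: (x=4, y=2)
  Distance 2: (x=4, y=1)
  Distance 3: (x=4, y=0), (x=3, y=1)
  Distance 4: (x=3, y=0)
  Distance 5: (x=2, y=0)
  Distance 6: (x=1, y=0)
  Distance 7: (x=0, y=0), (x=1, y=1)
  Distance 8: (x=0, y=1), (x=1, y=2)  <- goal reached here
One shortest path (8 moves): (x=5, y=2) -> (x=4, y=2) -> (x=4, y=1) -> (x=3, y=1) -> (x=3, y=0) -> (x=2, y=0) -> (x=1, y=0) -> (x=0, y=0) -> (x=0, y=1)

Answer: Shortest path length: 8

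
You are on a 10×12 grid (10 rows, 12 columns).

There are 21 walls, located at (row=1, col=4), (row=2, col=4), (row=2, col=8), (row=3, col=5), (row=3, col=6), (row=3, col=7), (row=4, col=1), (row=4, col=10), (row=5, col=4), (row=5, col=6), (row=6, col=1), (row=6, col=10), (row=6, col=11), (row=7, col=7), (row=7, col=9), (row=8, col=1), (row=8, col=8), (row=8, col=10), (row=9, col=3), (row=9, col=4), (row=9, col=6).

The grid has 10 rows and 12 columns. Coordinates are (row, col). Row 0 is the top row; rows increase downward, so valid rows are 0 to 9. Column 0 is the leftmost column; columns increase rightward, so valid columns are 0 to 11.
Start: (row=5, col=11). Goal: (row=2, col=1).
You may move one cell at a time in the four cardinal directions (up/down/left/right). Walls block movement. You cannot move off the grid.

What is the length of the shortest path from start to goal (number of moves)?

Answer: Shortest path length: 13

Derivation:
BFS from (row=5, col=11) until reaching (row=2, col=1):
  Distance 0: (row=5, col=11)
  Distance 1: (row=4, col=11), (row=5, col=10)
  Distance 2: (row=3, col=11), (row=5, col=9)
  Distance 3: (row=2, col=11), (row=3, col=10), (row=4, col=9), (row=5, col=8), (row=6, col=9)
  Distance 4: (row=1, col=11), (row=2, col=10), (row=3, col=9), (row=4, col=8), (row=5, col=7), (row=6, col=8)
  Distance 5: (row=0, col=11), (row=1, col=10), (row=2, col=9), (row=3, col=8), (row=4, col=7), (row=6, col=7), (row=7, col=8)
  Distance 6: (row=0, col=10), (row=1, col=9), (row=4, col=6), (row=6, col=6)
  Distance 7: (row=0, col=9), (row=1, col=8), (row=4, col=5), (row=6, col=5), (row=7, col=6)
  Distance 8: (row=0, col=8), (row=1, col=7), (row=4, col=4), (row=5, col=5), (row=6, col=4), (row=7, col=5), (row=8, col=6)
  Distance 9: (row=0, col=7), (row=1, col=6), (row=2, col=7), (row=3, col=4), (row=4, col=3), (row=6, col=3), (row=7, col=4), (row=8, col=5), (row=8, col=7)
  Distance 10: (row=0, col=6), (row=1, col=5), (row=2, col=6), (row=3, col=3), (row=4, col=2), (row=5, col=3), (row=6, col=2), (row=7, col=3), (row=8, col=4), (row=9, col=5), (row=9, col=7)
  Distance 11: (row=0, col=5), (row=2, col=3), (row=2, col=5), (row=3, col=2), (row=5, col=2), (row=7, col=2), (row=8, col=3), (row=9, col=8)
  Distance 12: (row=0, col=4), (row=1, col=3), (row=2, col=2), (row=3, col=1), (row=5, col=1), (row=7, col=1), (row=8, col=2), (row=9, col=9)
  Distance 13: (row=0, col=3), (row=1, col=2), (row=2, col=1), (row=3, col=0), (row=5, col=0), (row=7, col=0), (row=8, col=9), (row=9, col=2), (row=9, col=10)  <- goal reached here
One shortest path (13 moves): (row=5, col=11) -> (row=5, col=10) -> (row=5, col=9) -> (row=5, col=8) -> (row=5, col=7) -> (row=4, col=7) -> (row=4, col=6) -> (row=4, col=5) -> (row=4, col=4) -> (row=4, col=3) -> (row=4, col=2) -> (row=3, col=2) -> (row=3, col=1) -> (row=2, col=1)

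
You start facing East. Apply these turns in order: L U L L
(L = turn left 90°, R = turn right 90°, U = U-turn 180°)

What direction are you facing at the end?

Answer: Final heading: North

Derivation:
Start: East
  L (left (90° counter-clockwise)) -> North
  U (U-turn (180°)) -> South
  L (left (90° counter-clockwise)) -> East
  L (left (90° counter-clockwise)) -> North
Final: North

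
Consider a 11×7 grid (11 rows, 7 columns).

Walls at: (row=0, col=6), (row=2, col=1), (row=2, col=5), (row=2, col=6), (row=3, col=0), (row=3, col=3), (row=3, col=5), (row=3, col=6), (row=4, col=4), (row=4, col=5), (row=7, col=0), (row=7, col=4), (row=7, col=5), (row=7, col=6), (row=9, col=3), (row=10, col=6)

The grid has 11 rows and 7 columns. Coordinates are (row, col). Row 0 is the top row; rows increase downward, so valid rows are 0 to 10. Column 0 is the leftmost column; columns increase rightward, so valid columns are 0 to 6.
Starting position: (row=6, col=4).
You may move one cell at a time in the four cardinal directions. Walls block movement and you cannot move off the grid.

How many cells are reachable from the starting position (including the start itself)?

Answer: Reachable cells: 61

Derivation:
BFS flood-fill from (row=6, col=4):
  Distance 0: (row=6, col=4)
  Distance 1: (row=5, col=4), (row=6, col=3), (row=6, col=5)
  Distance 2: (row=5, col=3), (row=5, col=5), (row=6, col=2), (row=6, col=6), (row=7, col=3)
  Distance 3: (row=4, col=3), (row=5, col=2), (row=5, col=6), (row=6, col=1), (row=7, col=2), (row=8, col=3)
  Distance 4: (row=4, col=2), (row=4, col=6), (row=5, col=1), (row=6, col=0), (row=7, col=1), (row=8, col=2), (row=8, col=4)
  Distance 5: (row=3, col=2), (row=4, col=1), (row=5, col=0), (row=8, col=1), (row=8, col=5), (row=9, col=2), (row=9, col=4)
  Distance 6: (row=2, col=2), (row=3, col=1), (row=4, col=0), (row=8, col=0), (row=8, col=6), (row=9, col=1), (row=9, col=5), (row=10, col=2), (row=10, col=4)
  Distance 7: (row=1, col=2), (row=2, col=3), (row=9, col=0), (row=9, col=6), (row=10, col=1), (row=10, col=3), (row=10, col=5)
  Distance 8: (row=0, col=2), (row=1, col=1), (row=1, col=3), (row=2, col=4), (row=10, col=0)
  Distance 9: (row=0, col=1), (row=0, col=3), (row=1, col=0), (row=1, col=4), (row=3, col=4)
  Distance 10: (row=0, col=0), (row=0, col=4), (row=1, col=5), (row=2, col=0)
  Distance 11: (row=0, col=5), (row=1, col=6)
Total reachable: 61 (grid has 61 open cells total)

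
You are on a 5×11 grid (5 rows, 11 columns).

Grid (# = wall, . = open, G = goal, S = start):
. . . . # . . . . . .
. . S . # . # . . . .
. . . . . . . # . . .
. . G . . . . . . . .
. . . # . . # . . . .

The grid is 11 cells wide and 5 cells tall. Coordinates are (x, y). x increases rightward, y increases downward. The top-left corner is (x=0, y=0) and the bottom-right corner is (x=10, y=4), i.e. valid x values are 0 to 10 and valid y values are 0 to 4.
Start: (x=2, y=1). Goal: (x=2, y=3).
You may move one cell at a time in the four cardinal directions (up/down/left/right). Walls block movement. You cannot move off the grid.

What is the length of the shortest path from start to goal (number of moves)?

Answer: Shortest path length: 2

Derivation:
BFS from (x=2, y=1) until reaching (x=2, y=3):
  Distance 0: (x=2, y=1)
  Distance 1: (x=2, y=0), (x=1, y=1), (x=3, y=1), (x=2, y=2)
  Distance 2: (x=1, y=0), (x=3, y=0), (x=0, y=1), (x=1, y=2), (x=3, y=2), (x=2, y=3)  <- goal reached here
One shortest path (2 moves): (x=2, y=1) -> (x=2, y=2) -> (x=2, y=3)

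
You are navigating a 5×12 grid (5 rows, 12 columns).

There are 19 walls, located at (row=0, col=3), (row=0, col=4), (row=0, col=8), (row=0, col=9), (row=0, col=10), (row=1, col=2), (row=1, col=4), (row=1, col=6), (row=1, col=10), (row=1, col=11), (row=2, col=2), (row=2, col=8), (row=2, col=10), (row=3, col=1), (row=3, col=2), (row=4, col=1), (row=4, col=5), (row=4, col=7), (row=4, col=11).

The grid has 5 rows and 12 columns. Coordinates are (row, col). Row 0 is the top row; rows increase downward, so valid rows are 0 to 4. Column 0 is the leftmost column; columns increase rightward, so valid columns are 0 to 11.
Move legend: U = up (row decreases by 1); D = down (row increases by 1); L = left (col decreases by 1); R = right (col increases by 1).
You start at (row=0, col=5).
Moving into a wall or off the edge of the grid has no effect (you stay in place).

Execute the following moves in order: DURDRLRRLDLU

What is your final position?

Start: (row=0, col=5)
  D (down): (row=0, col=5) -> (row=1, col=5)
  U (up): (row=1, col=5) -> (row=0, col=5)
  R (right): (row=0, col=5) -> (row=0, col=6)
  D (down): blocked, stay at (row=0, col=6)
  R (right): (row=0, col=6) -> (row=0, col=7)
  L (left): (row=0, col=7) -> (row=0, col=6)
  R (right): (row=0, col=6) -> (row=0, col=7)
  R (right): blocked, stay at (row=0, col=7)
  L (left): (row=0, col=7) -> (row=0, col=6)
  D (down): blocked, stay at (row=0, col=6)
  L (left): (row=0, col=6) -> (row=0, col=5)
  U (up): blocked, stay at (row=0, col=5)
Final: (row=0, col=5)

Answer: Final position: (row=0, col=5)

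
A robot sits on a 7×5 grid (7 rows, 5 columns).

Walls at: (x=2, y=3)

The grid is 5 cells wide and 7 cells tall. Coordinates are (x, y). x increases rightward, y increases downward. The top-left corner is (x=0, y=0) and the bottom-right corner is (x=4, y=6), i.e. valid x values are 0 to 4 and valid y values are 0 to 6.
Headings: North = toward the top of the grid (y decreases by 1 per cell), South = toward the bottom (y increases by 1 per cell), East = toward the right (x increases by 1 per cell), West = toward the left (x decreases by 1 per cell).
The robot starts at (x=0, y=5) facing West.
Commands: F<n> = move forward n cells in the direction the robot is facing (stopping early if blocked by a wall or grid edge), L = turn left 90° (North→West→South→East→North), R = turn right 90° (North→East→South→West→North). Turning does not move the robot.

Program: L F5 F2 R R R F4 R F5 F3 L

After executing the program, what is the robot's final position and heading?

Start: (x=0, y=5), facing West
  L: turn left, now facing South
  F5: move forward 1/5 (blocked), now at (x=0, y=6)
  F2: move forward 0/2 (blocked), now at (x=0, y=6)
  R: turn right, now facing West
  R: turn right, now facing North
  R: turn right, now facing East
  F4: move forward 4, now at (x=4, y=6)
  R: turn right, now facing South
  F5: move forward 0/5 (blocked), now at (x=4, y=6)
  F3: move forward 0/3 (blocked), now at (x=4, y=6)
  L: turn left, now facing East
Final: (x=4, y=6), facing East

Answer: Final position: (x=4, y=6), facing East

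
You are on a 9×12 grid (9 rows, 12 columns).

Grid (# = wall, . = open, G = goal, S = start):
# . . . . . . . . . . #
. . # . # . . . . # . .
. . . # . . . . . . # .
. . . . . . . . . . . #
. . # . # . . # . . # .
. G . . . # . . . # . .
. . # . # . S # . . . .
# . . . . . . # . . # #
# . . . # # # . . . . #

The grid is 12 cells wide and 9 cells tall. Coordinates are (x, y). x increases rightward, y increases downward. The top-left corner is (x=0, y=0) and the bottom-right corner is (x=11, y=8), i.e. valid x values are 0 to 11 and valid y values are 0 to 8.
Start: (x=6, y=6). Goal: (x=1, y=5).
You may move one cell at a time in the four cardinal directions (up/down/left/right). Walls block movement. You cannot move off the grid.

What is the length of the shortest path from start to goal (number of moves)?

Answer: Shortest path length: 8

Derivation:
BFS from (x=6, y=6) until reaching (x=1, y=5):
  Distance 0: (x=6, y=6)
  Distance 1: (x=6, y=5), (x=5, y=6), (x=6, y=7)
  Distance 2: (x=6, y=4), (x=7, y=5), (x=5, y=7)
  Distance 3: (x=6, y=3), (x=5, y=4), (x=8, y=5), (x=4, y=7)
  Distance 4: (x=6, y=2), (x=5, y=3), (x=7, y=3), (x=8, y=4), (x=8, y=6), (x=3, y=7)
  Distance 5: (x=6, y=1), (x=5, y=2), (x=7, y=2), (x=4, y=3), (x=8, y=3), (x=9, y=4), (x=3, y=6), (x=9, y=6), (x=2, y=7), (x=8, y=7), (x=3, y=8)
  Distance 6: (x=6, y=0), (x=5, y=1), (x=7, y=1), (x=4, y=2), (x=8, y=2), (x=3, y=3), (x=9, y=3), (x=3, y=5), (x=10, y=6), (x=1, y=7), (x=9, y=7), (x=2, y=8), (x=8, y=8)
  Distance 7: (x=5, y=0), (x=7, y=0), (x=8, y=1), (x=9, y=2), (x=2, y=3), (x=10, y=3), (x=3, y=4), (x=2, y=5), (x=4, y=5), (x=10, y=5), (x=1, y=6), (x=11, y=6), (x=1, y=8), (x=7, y=8), (x=9, y=8)
  Distance 8: (x=4, y=0), (x=8, y=0), (x=2, y=2), (x=1, y=3), (x=1, y=5), (x=11, y=5), (x=0, y=6), (x=10, y=8)  <- goal reached here
One shortest path (8 moves): (x=6, y=6) -> (x=5, y=6) -> (x=5, y=7) -> (x=4, y=7) -> (x=3, y=7) -> (x=2, y=7) -> (x=1, y=7) -> (x=1, y=6) -> (x=1, y=5)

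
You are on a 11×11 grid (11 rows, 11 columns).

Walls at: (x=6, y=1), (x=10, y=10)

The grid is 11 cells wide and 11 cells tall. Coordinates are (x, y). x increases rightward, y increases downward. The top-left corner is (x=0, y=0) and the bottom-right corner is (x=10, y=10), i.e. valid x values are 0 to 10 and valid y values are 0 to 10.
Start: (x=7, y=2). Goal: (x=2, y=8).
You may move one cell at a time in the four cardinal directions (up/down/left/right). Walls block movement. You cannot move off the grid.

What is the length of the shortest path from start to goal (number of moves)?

BFS from (x=7, y=2) until reaching (x=2, y=8):
  Distance 0: (x=7, y=2)
  Distance 1: (x=7, y=1), (x=6, y=2), (x=8, y=2), (x=7, y=3)
  Distance 2: (x=7, y=0), (x=8, y=1), (x=5, y=2), (x=9, y=2), (x=6, y=3), (x=8, y=3), (x=7, y=4)
  Distance 3: (x=6, y=0), (x=8, y=0), (x=5, y=1), (x=9, y=1), (x=4, y=2), (x=10, y=2), (x=5, y=3), (x=9, y=3), (x=6, y=4), (x=8, y=4), (x=7, y=5)
  Distance 4: (x=5, y=0), (x=9, y=0), (x=4, y=1), (x=10, y=1), (x=3, y=2), (x=4, y=3), (x=10, y=3), (x=5, y=4), (x=9, y=4), (x=6, y=5), (x=8, y=5), (x=7, y=6)
  Distance 5: (x=4, y=0), (x=10, y=0), (x=3, y=1), (x=2, y=2), (x=3, y=3), (x=4, y=4), (x=10, y=4), (x=5, y=5), (x=9, y=5), (x=6, y=6), (x=8, y=6), (x=7, y=7)
  Distance 6: (x=3, y=0), (x=2, y=1), (x=1, y=2), (x=2, y=3), (x=3, y=4), (x=4, y=5), (x=10, y=5), (x=5, y=6), (x=9, y=6), (x=6, y=7), (x=8, y=7), (x=7, y=8)
  Distance 7: (x=2, y=0), (x=1, y=1), (x=0, y=2), (x=1, y=3), (x=2, y=4), (x=3, y=5), (x=4, y=6), (x=10, y=6), (x=5, y=7), (x=9, y=7), (x=6, y=8), (x=8, y=8), (x=7, y=9)
  Distance 8: (x=1, y=0), (x=0, y=1), (x=0, y=3), (x=1, y=4), (x=2, y=5), (x=3, y=6), (x=4, y=7), (x=10, y=7), (x=5, y=8), (x=9, y=8), (x=6, y=9), (x=8, y=9), (x=7, y=10)
  Distance 9: (x=0, y=0), (x=0, y=4), (x=1, y=5), (x=2, y=6), (x=3, y=7), (x=4, y=8), (x=10, y=8), (x=5, y=9), (x=9, y=9), (x=6, y=10), (x=8, y=10)
  Distance 10: (x=0, y=5), (x=1, y=6), (x=2, y=7), (x=3, y=8), (x=4, y=9), (x=10, y=9), (x=5, y=10), (x=9, y=10)
  Distance 11: (x=0, y=6), (x=1, y=7), (x=2, y=8), (x=3, y=9), (x=4, y=10)  <- goal reached here
One shortest path (11 moves): (x=7, y=2) -> (x=6, y=2) -> (x=5, y=2) -> (x=4, y=2) -> (x=3, y=2) -> (x=2, y=2) -> (x=2, y=3) -> (x=2, y=4) -> (x=2, y=5) -> (x=2, y=6) -> (x=2, y=7) -> (x=2, y=8)

Answer: Shortest path length: 11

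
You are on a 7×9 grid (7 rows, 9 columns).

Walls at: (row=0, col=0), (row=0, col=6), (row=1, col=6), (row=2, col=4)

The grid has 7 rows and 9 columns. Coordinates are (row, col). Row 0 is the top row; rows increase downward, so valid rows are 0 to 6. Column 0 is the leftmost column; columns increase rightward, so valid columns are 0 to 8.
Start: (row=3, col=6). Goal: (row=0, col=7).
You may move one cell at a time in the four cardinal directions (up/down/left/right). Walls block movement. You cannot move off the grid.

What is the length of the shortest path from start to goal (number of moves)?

BFS from (row=3, col=6) until reaching (row=0, col=7):
  Distance 0: (row=3, col=6)
  Distance 1: (row=2, col=6), (row=3, col=5), (row=3, col=7), (row=4, col=6)
  Distance 2: (row=2, col=5), (row=2, col=7), (row=3, col=4), (row=3, col=8), (row=4, col=5), (row=4, col=7), (row=5, col=6)
  Distance 3: (row=1, col=5), (row=1, col=7), (row=2, col=8), (row=3, col=3), (row=4, col=4), (row=4, col=8), (row=5, col=5), (row=5, col=7), (row=6, col=6)
  Distance 4: (row=0, col=5), (row=0, col=7), (row=1, col=4), (row=1, col=8), (row=2, col=3), (row=3, col=2), (row=4, col=3), (row=5, col=4), (row=5, col=8), (row=6, col=5), (row=6, col=7)  <- goal reached here
One shortest path (4 moves): (row=3, col=6) -> (row=3, col=7) -> (row=2, col=7) -> (row=1, col=7) -> (row=0, col=7)

Answer: Shortest path length: 4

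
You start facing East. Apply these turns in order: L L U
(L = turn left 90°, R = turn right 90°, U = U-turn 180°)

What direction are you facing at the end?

Start: East
  L (left (90° counter-clockwise)) -> North
  L (left (90° counter-clockwise)) -> West
  U (U-turn (180°)) -> East
Final: East

Answer: Final heading: East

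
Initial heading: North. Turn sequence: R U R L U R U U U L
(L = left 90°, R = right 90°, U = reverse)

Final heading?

Start: North
  R (right (90° clockwise)) -> East
  U (U-turn (180°)) -> West
  R (right (90° clockwise)) -> North
  L (left (90° counter-clockwise)) -> West
  U (U-turn (180°)) -> East
  R (right (90° clockwise)) -> South
  U (U-turn (180°)) -> North
  U (U-turn (180°)) -> South
  U (U-turn (180°)) -> North
  L (left (90° counter-clockwise)) -> West
Final: West

Answer: Final heading: West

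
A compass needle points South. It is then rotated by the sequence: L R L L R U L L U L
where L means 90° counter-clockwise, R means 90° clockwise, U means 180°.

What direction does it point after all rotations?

Start: South
  L (left (90° counter-clockwise)) -> East
  R (right (90° clockwise)) -> South
  L (left (90° counter-clockwise)) -> East
  L (left (90° counter-clockwise)) -> North
  R (right (90° clockwise)) -> East
  U (U-turn (180°)) -> West
  L (left (90° counter-clockwise)) -> South
  L (left (90° counter-clockwise)) -> East
  U (U-turn (180°)) -> West
  L (left (90° counter-clockwise)) -> South
Final: South

Answer: Final heading: South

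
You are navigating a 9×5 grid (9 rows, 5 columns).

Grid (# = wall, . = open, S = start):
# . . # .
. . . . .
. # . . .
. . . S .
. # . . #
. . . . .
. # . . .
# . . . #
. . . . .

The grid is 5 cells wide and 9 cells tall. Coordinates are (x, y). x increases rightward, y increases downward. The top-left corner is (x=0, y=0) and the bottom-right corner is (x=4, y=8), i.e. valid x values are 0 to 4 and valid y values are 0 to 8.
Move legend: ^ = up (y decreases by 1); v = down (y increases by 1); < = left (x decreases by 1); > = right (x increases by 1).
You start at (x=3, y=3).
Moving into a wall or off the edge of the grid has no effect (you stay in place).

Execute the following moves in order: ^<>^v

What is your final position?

Answer: Final position: (x=3, y=2)

Derivation:
Start: (x=3, y=3)
  ^ (up): (x=3, y=3) -> (x=3, y=2)
  < (left): (x=3, y=2) -> (x=2, y=2)
  > (right): (x=2, y=2) -> (x=3, y=2)
  ^ (up): (x=3, y=2) -> (x=3, y=1)
  v (down): (x=3, y=1) -> (x=3, y=2)
Final: (x=3, y=2)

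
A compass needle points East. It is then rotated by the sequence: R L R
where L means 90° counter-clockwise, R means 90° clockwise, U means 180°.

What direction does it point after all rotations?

Start: East
  R (right (90° clockwise)) -> South
  L (left (90° counter-clockwise)) -> East
  R (right (90° clockwise)) -> South
Final: South

Answer: Final heading: South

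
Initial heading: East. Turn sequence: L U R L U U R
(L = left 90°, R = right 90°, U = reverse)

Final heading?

Start: East
  L (left (90° counter-clockwise)) -> North
  U (U-turn (180°)) -> South
  R (right (90° clockwise)) -> West
  L (left (90° counter-clockwise)) -> South
  U (U-turn (180°)) -> North
  U (U-turn (180°)) -> South
  R (right (90° clockwise)) -> West
Final: West

Answer: Final heading: West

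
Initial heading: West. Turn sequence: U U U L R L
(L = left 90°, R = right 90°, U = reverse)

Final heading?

Answer: Final heading: North

Derivation:
Start: West
  U (U-turn (180°)) -> East
  U (U-turn (180°)) -> West
  U (U-turn (180°)) -> East
  L (left (90° counter-clockwise)) -> North
  R (right (90° clockwise)) -> East
  L (left (90° counter-clockwise)) -> North
Final: North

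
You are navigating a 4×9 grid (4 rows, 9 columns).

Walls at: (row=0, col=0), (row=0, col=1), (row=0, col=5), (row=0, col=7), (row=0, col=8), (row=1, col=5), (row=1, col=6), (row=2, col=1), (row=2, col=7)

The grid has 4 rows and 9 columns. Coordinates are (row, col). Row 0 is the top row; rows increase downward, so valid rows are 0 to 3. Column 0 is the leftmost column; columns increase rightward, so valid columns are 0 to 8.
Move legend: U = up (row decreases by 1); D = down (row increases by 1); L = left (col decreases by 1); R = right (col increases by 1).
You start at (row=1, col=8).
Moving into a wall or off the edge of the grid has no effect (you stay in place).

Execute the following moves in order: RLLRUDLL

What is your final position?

Start: (row=1, col=8)
  R (right): blocked, stay at (row=1, col=8)
  L (left): (row=1, col=8) -> (row=1, col=7)
  L (left): blocked, stay at (row=1, col=7)
  R (right): (row=1, col=7) -> (row=1, col=8)
  U (up): blocked, stay at (row=1, col=8)
  D (down): (row=1, col=8) -> (row=2, col=8)
  L (left): blocked, stay at (row=2, col=8)
  L (left): blocked, stay at (row=2, col=8)
Final: (row=2, col=8)

Answer: Final position: (row=2, col=8)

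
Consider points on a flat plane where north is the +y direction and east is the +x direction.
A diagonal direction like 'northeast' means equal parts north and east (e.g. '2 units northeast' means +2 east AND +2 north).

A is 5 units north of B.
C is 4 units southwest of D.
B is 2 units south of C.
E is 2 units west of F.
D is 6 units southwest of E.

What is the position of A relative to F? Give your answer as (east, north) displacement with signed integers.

Place F at the origin (east=0, north=0).
  E is 2 units west of F: delta (east=-2, north=+0); E at (east=-2, north=0).
  D is 6 units southwest of E: delta (east=-6, north=-6); D at (east=-8, north=-6).
  C is 4 units southwest of D: delta (east=-4, north=-4); C at (east=-12, north=-10).
  B is 2 units south of C: delta (east=+0, north=-2); B at (east=-12, north=-12).
  A is 5 units north of B: delta (east=+0, north=+5); A at (east=-12, north=-7).
Therefore A relative to F: (east=-12, north=-7).

Answer: A is at (east=-12, north=-7) relative to F.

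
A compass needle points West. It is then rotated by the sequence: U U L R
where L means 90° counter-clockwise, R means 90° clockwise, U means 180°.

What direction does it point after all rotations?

Start: West
  U (U-turn (180°)) -> East
  U (U-turn (180°)) -> West
  L (left (90° counter-clockwise)) -> South
  R (right (90° clockwise)) -> West
Final: West

Answer: Final heading: West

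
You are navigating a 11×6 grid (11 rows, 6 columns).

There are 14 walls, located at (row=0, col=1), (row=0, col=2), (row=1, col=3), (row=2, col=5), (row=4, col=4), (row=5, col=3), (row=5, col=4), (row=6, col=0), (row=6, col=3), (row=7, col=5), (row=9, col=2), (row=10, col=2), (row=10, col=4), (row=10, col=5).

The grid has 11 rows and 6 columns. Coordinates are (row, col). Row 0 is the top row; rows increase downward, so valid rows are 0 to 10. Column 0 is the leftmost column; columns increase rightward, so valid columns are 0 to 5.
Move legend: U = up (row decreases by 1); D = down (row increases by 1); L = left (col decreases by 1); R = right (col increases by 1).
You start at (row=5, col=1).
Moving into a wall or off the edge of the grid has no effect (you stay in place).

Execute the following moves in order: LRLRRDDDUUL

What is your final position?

Start: (row=5, col=1)
  L (left): (row=5, col=1) -> (row=5, col=0)
  R (right): (row=5, col=0) -> (row=5, col=1)
  L (left): (row=5, col=1) -> (row=5, col=0)
  R (right): (row=5, col=0) -> (row=5, col=1)
  R (right): (row=5, col=1) -> (row=5, col=2)
  D (down): (row=5, col=2) -> (row=6, col=2)
  D (down): (row=6, col=2) -> (row=7, col=2)
  D (down): (row=7, col=2) -> (row=8, col=2)
  U (up): (row=8, col=2) -> (row=7, col=2)
  U (up): (row=7, col=2) -> (row=6, col=2)
  L (left): (row=6, col=2) -> (row=6, col=1)
Final: (row=6, col=1)

Answer: Final position: (row=6, col=1)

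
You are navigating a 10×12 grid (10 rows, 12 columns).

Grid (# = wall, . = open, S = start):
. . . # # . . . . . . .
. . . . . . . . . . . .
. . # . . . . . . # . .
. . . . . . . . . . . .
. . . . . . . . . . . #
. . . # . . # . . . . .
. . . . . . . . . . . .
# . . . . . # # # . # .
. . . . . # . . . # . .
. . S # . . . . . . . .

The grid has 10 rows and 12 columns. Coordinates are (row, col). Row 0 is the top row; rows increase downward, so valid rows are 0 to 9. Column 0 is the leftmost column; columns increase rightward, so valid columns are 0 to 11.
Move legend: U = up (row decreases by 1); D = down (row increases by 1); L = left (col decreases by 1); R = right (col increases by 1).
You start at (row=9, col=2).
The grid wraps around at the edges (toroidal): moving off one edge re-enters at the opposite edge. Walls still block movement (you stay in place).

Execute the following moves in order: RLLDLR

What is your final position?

Start: (row=9, col=2)
  R (right): blocked, stay at (row=9, col=2)
  L (left): (row=9, col=2) -> (row=9, col=1)
  L (left): (row=9, col=1) -> (row=9, col=0)
  D (down): (row=9, col=0) -> (row=0, col=0)
  L (left): (row=0, col=0) -> (row=0, col=11)
  R (right): (row=0, col=11) -> (row=0, col=0)
Final: (row=0, col=0)

Answer: Final position: (row=0, col=0)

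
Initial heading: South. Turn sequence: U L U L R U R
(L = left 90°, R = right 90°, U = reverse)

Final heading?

Answer: Final heading: North

Derivation:
Start: South
  U (U-turn (180°)) -> North
  L (left (90° counter-clockwise)) -> West
  U (U-turn (180°)) -> East
  L (left (90° counter-clockwise)) -> North
  R (right (90° clockwise)) -> East
  U (U-turn (180°)) -> West
  R (right (90° clockwise)) -> North
Final: North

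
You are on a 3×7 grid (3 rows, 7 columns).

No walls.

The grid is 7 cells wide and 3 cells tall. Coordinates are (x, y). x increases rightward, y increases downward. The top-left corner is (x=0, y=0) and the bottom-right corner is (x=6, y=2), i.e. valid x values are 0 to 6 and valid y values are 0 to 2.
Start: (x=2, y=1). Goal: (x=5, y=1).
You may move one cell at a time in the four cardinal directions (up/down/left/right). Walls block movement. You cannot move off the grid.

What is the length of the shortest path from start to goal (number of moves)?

BFS from (x=2, y=1) until reaching (x=5, y=1):
  Distance 0: (x=2, y=1)
  Distance 1: (x=2, y=0), (x=1, y=1), (x=3, y=1), (x=2, y=2)
  Distance 2: (x=1, y=0), (x=3, y=0), (x=0, y=1), (x=4, y=1), (x=1, y=2), (x=3, y=2)
  Distance 3: (x=0, y=0), (x=4, y=0), (x=5, y=1), (x=0, y=2), (x=4, y=2)  <- goal reached here
One shortest path (3 moves): (x=2, y=1) -> (x=3, y=1) -> (x=4, y=1) -> (x=5, y=1)

Answer: Shortest path length: 3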